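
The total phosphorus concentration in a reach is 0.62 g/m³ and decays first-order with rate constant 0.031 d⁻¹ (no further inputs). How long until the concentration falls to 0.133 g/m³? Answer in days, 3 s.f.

49.7 d

t = ln(C₀/C)/k = ln(0.62/0.133)/0.031 = 1.539/0.031 = 49.66 d.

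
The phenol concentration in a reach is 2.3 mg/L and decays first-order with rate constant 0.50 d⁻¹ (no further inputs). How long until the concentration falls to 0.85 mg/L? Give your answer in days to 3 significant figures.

1.99 d

t = ln(C₀/C)/k = ln(2.3/0.85)/0.50 = 0.9954/0.50 = 1.991 d.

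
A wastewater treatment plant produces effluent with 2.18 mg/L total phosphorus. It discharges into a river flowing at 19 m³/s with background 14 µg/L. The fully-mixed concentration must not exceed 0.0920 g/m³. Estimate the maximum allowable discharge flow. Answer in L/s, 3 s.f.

14 µg/L = 0.014 mg/L.
Mass balance at complete mixing: C_std·(Q_w + Q_r) = Q_w·C_e + Q_r·C_b.
Rearranging, Q_w = Q_r·(C_std − C_b)/(C_e − C_std) = 19·(0.092 − 0.014) / (2.18 − 0.092) = 0.7098 m³/s.
= 709.8 L/s.

710 L/s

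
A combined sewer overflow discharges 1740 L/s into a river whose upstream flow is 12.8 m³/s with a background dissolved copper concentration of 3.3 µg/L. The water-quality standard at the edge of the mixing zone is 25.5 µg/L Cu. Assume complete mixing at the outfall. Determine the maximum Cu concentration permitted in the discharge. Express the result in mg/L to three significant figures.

1740 L/s = 1.74 m³/s.
3.3 µg/L = 0.0033 mg/L.
25.5 µg/L = 0.0255 mg/L.
Mass balance: 0.0255·14.54 = 1.74·Cₑ + 12.8·0.0033.
Cₑ = (0.3708 − 0.04224) / 1.74 = 0.1888 mg/L.

0.189 mg/L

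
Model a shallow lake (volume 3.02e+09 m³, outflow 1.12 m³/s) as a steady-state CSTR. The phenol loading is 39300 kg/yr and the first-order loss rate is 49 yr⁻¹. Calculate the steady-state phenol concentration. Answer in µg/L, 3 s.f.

Outflow Q = 1.12 m³/s × 3.156e+07 s/yr = 3.534e+07 m³/yr.
Steady-state CSTR mass balance: W = Q·C + k·V·C, so C = W/(Q + kV).
Q + kV = 3.534e+07 + 49·3.02e+09 = 1.48e+11 m³/yr.
C = 39300/1.48e+11 = 2.655e-07 kg/m³ = 0.0002655 mg/L = 0.2655 µg/L.

0.266 µg/L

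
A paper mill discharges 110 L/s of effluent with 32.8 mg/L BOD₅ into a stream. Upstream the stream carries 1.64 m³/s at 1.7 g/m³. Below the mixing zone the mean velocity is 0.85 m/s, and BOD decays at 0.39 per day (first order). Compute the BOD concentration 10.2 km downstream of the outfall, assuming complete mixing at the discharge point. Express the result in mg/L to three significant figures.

110 L/s = 0.11 m³/s.
After complete mixing, C₀ = (0.11·32.8 + 1.64·1.7) / 1.75 = 3.655 mg/L.
Travel time t = 1.02e+04 m / 0.85 m/s = 1.2e+04 s = 0.1389 d.
C = 3.655·exp(−0.39·0.1389) = 3.655·0.9473 = 3.462 mg/L.

3.46 mg/L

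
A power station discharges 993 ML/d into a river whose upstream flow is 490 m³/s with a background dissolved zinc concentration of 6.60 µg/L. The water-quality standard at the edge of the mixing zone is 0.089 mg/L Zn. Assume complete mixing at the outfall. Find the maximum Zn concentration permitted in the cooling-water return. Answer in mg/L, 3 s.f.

993 ML/d = 11.49 m³/s.
6.60 µg/L = 0.0066 mg/L.
Mass balance: 0.089·501.5 = 11.49·Cₑ + 490·0.0066.
Cₑ = (44.63 − 3.234) / 11.49 = 3.602 mg/L.

3.60 mg/L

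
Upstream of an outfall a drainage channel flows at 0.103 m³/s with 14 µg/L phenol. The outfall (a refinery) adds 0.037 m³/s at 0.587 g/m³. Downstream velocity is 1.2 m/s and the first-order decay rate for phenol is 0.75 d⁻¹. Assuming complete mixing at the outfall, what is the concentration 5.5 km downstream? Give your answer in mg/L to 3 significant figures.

14 µg/L = 0.014 mg/L.
After complete mixing, C₀ = (0.037·0.587 + 0.103·0.014) / 0.14 = 0.1654 mg/L.
Travel time t = 5500 m / 1.2 m/s = 4583 s = 0.05305 d.
C = 0.1654·exp(−0.75·0.05305) = 0.1654·0.961 = 0.159 mg/L.

0.159 mg/L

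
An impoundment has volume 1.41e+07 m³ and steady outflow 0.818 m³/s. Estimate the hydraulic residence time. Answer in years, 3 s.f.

0.546 yr

Q = 0.818 m³/s × 3.156e+07 s/yr = 2.581e+07 m³/yr.
Hydraulic residence time τ = V/Q = 1.41e+07/2.581e+07 = 0.5462 yr.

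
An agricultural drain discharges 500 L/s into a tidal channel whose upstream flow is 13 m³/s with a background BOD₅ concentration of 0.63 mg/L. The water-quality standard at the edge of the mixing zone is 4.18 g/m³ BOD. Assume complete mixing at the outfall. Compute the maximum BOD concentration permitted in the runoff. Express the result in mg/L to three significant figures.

96.5 mg/L

500 L/s = 0.5 m³/s.
Mass balance: 4.18·13.5 = 0.5·Cₑ + 13·0.63.
Cₑ = (56.43 − 8.19) / 0.5 = 96.48 mg/L.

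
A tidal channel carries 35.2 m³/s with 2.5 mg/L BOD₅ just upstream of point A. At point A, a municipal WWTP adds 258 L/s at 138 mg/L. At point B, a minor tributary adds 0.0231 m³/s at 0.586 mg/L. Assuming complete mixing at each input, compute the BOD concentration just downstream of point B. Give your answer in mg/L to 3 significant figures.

3.48 mg/L

258 L/s = 0.258 m³/s.
After input A: C = (35.2·2.5 + 0.258·138) / 35.46 = 3.486 mg/L.
After input B: C = (35.46·3.486 + 0.0231·0.586) / 35.48 = 3.484 mg/L.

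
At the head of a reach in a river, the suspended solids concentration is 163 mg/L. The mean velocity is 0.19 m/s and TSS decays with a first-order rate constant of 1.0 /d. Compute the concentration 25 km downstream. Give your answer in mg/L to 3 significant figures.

35.5 mg/L

Travel time t = 25 km / 0.19 m/s = 2.5e+04/0.19 = 1.316e+05 s = 1.523 d.
First-order decay: C = 163·exp(−1.0·1.523) = 163·0.2181 = 35.55 mg/L.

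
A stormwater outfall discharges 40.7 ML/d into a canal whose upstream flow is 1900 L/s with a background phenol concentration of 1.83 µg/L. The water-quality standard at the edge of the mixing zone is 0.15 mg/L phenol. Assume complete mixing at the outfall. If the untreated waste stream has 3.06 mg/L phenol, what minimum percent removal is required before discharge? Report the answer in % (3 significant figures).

40.7 ML/d = 0.4711 m³/s.
1900 L/s = 1.9 m³/s.
1.83 µg/L = 0.00183 mg/L.
Mass balance: 0.15·2.371 = 0.4711·Cₑ + 1.9·0.00183.
Cₑ = (0.3557 − 0.003477) / 0.4711 = 0.7476 mg/L.
Required removal = 1 − 0.7476/3.06 = 75.57 %.

75.6 %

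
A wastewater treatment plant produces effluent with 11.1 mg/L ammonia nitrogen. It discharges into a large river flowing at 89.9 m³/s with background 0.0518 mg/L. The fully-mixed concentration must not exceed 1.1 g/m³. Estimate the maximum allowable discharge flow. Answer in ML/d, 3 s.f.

Mass balance at complete mixing: C_std·(Q_w + Q_r) = Q_w·C_e + Q_r·C_b.
Rearranging, Q_w = Q_r·(C_std − C_b)/(C_e − C_std) = 89.9·(1.1 − 0.0518) / (11.1 − 1.1) = 9.423 m³/s.
= 814.2 ML/d.

814 ML/d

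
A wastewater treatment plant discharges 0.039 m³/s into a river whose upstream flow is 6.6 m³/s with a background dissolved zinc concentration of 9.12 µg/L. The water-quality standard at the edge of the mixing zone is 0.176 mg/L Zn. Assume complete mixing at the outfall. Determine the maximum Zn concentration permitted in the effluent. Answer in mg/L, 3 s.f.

28.4 mg/L

9.12 µg/L = 0.00912 mg/L.
Mass balance: 0.176·6.639 = 0.039·Cₑ + 6.6·0.00912.
Cₑ = (1.168 − 0.06019) / 0.039 = 28.42 mg/L.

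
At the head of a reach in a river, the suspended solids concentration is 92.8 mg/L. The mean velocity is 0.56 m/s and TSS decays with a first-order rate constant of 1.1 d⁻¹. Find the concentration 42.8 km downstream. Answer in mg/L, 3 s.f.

Travel time t = 42.8 km / 0.56 m/s = 4.28e+04/0.56 = 7.643e+04 s = 0.8846 d.
First-order decay: C = 92.8·exp(−1.1·0.8846) = 92.8·0.3779 = 35.07 mg/L.

35.1 mg/L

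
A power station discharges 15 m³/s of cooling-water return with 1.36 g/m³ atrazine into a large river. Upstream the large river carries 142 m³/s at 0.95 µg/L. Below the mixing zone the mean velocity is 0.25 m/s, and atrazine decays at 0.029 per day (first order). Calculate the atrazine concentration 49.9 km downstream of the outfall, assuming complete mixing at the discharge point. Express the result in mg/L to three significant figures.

0.122 mg/L

0.95 µg/L = 0.00095 mg/L.
After complete mixing, C₀ = (15·1.36 + 142·0.00095) / 157 = 0.1308 mg/L.
Travel time t = 4.99e+04 m / 0.25 m/s = 1.996e+05 s = 2.31 d.
C = 0.1308·exp(−0.029·2.31) = 0.1308·0.9352 = 0.1223 mg/L.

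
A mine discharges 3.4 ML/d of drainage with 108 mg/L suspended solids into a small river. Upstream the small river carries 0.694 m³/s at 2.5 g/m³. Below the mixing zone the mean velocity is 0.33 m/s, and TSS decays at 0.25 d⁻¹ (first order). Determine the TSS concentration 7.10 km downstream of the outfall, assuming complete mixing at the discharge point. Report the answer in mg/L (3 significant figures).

3.4 ML/d = 0.03935 m³/s.
After complete mixing, C₀ = (0.03935·108 + 0.694·2.5) / 0.7334 = 8.161 mg/L.
Travel time t = 7100 m / 0.33 m/s = 2.152e+04 s = 0.249 d.
C = 8.161·exp(−0.25·0.249) = 8.161·0.9396 = 7.669 mg/L.

7.67 mg/L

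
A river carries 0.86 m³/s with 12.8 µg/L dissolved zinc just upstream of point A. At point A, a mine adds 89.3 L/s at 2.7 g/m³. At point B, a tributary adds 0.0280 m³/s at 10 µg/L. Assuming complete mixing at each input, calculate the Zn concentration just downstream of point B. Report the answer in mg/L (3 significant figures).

12.8 µg/L = 0.0128 mg/L.
89.3 L/s = 0.0893 m³/s.
After input A: C = (0.86·0.0128 + 0.0893·2.7) / 0.9493 = 0.2656 mg/L.
10 µg/L = 0.01 mg/L.
After input B: C = (0.9493·0.2656 + 0.028·0.01) / 0.9773 = 0.2583 mg/L.

0.258 mg/L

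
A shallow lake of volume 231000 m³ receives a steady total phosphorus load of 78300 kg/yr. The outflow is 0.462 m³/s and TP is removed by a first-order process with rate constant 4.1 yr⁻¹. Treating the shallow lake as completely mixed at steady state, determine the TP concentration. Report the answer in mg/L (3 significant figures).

5.04 mg/L

Outflow Q = 0.462 m³/s × 3.156e+07 s/yr = 1.458e+07 m³/yr.
Steady-state CSTR mass balance: W = Q·C + k·V·C, so C = W/(Q + kV).
Q + kV = 1.458e+07 + 4.1·231000 = 1.553e+07 m³/yr.
C = 78300/1.553e+07 = 0.005043 kg/m³ = 5.043 mg/L.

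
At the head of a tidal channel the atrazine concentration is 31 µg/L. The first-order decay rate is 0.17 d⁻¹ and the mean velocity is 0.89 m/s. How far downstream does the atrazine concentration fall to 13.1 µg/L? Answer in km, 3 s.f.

390 km

From C = C₀·e^(−kt), t = ln(C₀/C)/k = ln(31/13.1)/0.17 = 0.8614/0.17 = 5.067 d.
Distance = v·t = 0.89 m/s × 4.378e+05 s = 3.896e+05 m = 389.6 km.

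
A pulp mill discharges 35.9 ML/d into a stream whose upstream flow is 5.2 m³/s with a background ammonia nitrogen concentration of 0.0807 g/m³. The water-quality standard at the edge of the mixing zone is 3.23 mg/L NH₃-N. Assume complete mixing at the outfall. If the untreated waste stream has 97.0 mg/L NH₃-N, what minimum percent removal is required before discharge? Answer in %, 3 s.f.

35.9 ML/d = 0.4155 m³/s.
Mass balance: 3.23·5.616 = 0.4155·Cₑ + 5.2·0.0807.
Cₑ = (18.14 − 0.4196) / 0.4155 = 42.64 mg/L.
Required removal = 1 − 42.64/97.0 = 56.04 %.

56.0 %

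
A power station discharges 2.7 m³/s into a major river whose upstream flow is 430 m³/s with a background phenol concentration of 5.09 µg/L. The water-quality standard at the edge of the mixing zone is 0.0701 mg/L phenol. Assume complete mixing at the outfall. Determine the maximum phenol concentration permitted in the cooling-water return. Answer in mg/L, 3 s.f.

10.4 mg/L

5.09 µg/L = 0.00509 mg/L.
Mass balance: 0.0701·432.7 = 2.7·Cₑ + 430·0.00509.
Cₑ = (30.33 − 2.189) / 2.7 = 10.42 mg/L.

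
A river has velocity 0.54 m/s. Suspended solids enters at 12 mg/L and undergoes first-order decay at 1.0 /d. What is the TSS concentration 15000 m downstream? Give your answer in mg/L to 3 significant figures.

8.70 mg/L

Travel time t = 15000 m / 0.54 m/s = 1.5e+04/0.54 = 2.778e+04 s = 0.3215 d.
First-order decay: C = 12·exp(−1.0·0.3215) = 12·0.7251 = 8.701 mg/L.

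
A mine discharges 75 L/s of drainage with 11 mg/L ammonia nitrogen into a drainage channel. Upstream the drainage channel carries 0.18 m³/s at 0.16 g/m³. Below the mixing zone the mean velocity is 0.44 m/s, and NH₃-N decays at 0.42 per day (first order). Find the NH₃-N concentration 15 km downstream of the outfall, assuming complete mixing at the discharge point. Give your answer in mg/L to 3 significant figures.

2.84 mg/L

75 L/s = 0.075 m³/s.
After complete mixing, C₀ = (0.075·11 + 0.18·0.16) / 0.255 = 3.348 mg/L.
Travel time t = 1.5e+04 m / 0.44 m/s = 3.409e+04 s = 0.3946 d.
C = 3.348·exp(−0.42·0.3946) = 3.348·0.8473 = 2.837 mg/L.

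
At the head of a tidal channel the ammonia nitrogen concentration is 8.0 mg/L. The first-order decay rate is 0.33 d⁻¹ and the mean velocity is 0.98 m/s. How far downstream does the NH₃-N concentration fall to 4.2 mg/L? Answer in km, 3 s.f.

From C = C₀·e^(−kt), t = ln(C₀/C)/k = ln(8.0/4.2)/0.33 = 0.6444/0.33 = 1.953 d.
Distance = v·t = 0.98 m/s × 1.687e+05 s = 1.653e+05 m = 165.3 km.

165 km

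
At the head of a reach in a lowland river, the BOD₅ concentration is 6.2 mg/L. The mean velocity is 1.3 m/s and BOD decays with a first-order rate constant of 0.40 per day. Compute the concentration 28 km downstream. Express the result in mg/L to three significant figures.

Travel time t = 28 km / 1.3 m/s = 2.8e+04/1.3 = 2.154e+04 s = 0.2493 d.
First-order decay: C = 6.2·exp(−0.40·0.2493) = 6.2·0.9051 = 5.612 mg/L.

5.61 mg/L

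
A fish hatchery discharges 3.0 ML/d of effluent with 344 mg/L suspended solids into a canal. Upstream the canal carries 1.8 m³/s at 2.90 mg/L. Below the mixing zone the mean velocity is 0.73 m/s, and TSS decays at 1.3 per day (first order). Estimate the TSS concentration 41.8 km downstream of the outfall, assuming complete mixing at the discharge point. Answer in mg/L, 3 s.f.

3.0 ML/d = 0.03472 m³/s.
After complete mixing, C₀ = (0.03472·344 + 1.8·2.9) / 1.835 = 9.355 mg/L.
Travel time t = 4.18e+04 m / 0.73 m/s = 5.726e+04 s = 0.6627 d.
C = 9.355·exp(−1.3·0.6627) = 9.355·0.4225 = 3.953 mg/L.

3.95 mg/L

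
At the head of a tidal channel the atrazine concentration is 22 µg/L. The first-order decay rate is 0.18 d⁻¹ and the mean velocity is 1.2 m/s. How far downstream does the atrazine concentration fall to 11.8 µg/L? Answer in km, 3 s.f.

359 km

From C = C₀·e^(−kt), t = ln(C₀/C)/k = ln(22/11.8)/0.18 = 0.6229/0.18 = 3.461 d.
Distance = v·t = 1.2 m/s × 2.99e+05 s = 3.588e+05 m = 358.8 km.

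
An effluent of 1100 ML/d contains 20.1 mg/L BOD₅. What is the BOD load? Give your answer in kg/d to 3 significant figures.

1100 ML/d = 12.73 m³/s.
Mass flux = Q·C = 12.73 m³/s × 20.1 g/m³ = 255.9 g/s.
= 255.9 g/s × 86.4 = 2.211e+04 kg/d.

22100 kg/d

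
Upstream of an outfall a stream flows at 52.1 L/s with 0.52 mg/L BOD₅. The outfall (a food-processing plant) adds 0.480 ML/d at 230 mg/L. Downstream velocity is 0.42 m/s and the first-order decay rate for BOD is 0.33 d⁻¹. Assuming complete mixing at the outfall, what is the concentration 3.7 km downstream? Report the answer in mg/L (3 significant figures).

0.480 ML/d = 0.005556 m³/s.
52.1 L/s = 0.0521 m³/s.
After complete mixing, C₀ = (0.005556·230 + 0.0521·0.52) / 0.05766 = 22.63 mg/L.
Travel time t = 3700 m / 0.42 m/s = 8810 s = 0.102 d.
C = 22.63·exp(−0.33·0.102) = 22.63·0.9669 = 21.88 mg/L.

21.9 mg/L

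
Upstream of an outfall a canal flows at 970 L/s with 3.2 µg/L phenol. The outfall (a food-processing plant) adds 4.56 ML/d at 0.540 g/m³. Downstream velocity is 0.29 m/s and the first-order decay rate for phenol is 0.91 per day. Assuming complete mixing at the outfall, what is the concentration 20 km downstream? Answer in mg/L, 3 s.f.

4.56 ML/d = 0.05278 m³/s.
970 L/s = 0.97 m³/s.
3.2 µg/L = 0.0032 mg/L.
After complete mixing, C₀ = (0.05278·0.54 + 0.97·0.0032) / 1.023 = 0.0309 mg/L.
Travel time t = 2e+04 m / 0.29 m/s = 6.897e+04 s = 0.7982 d.
C = 0.0309·exp(−0.91·0.7982) = 0.0309·0.4837 = 0.01495 mg/L.

0.0149 mg/L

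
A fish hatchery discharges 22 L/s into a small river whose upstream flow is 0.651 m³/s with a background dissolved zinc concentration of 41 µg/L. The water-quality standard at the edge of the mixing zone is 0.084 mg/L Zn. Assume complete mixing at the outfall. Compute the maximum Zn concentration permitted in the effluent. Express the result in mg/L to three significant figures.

1.36 mg/L

22 L/s = 0.022 m³/s.
41 µg/L = 0.041 mg/L.
Mass balance: 0.084·0.673 = 0.022·Cₑ + 0.651·0.041.
Cₑ = (0.05653 − 0.02669) / 0.022 = 1.356 mg/L.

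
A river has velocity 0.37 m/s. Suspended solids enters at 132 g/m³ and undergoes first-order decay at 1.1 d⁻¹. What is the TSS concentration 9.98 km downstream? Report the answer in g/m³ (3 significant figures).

93.6 g/m³

Travel time t = 9.98 km / 0.37 m/s = 9980/0.37 = 2.697e+04 s = 0.3122 d.
First-order decay: C = 132·exp(−1.1·0.3122) = 132·0.7094 = 93.63 g/m³.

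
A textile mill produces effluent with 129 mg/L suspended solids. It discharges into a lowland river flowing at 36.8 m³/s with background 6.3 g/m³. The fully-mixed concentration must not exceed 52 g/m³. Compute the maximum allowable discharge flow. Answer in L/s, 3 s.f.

Mass balance at complete mixing: C_std·(Q_w + Q_r) = Q_w·C_e + Q_r·C_b.
Rearranging, Q_w = Q_r·(C_std − C_b)/(C_e − C_std) = 36.8·(52 − 6.3) / (129 − 52) = 21.84 m³/s.
= 2.184e+04 L/s.

21800 L/s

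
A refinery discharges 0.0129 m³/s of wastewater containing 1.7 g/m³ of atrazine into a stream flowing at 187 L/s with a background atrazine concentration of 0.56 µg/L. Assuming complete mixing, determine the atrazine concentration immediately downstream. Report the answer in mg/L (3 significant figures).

187 L/s = 0.187 m³/s.
0.56 µg/L = 0.00056 mg/L.
Conservation of mass across the mixing zone: C = (0.0129·1.7 + 0.187·0.00056) / (0.0129 + 0.187) = 0.02203/0.1999 = 0.1102 mg/L.

0.110 mg/L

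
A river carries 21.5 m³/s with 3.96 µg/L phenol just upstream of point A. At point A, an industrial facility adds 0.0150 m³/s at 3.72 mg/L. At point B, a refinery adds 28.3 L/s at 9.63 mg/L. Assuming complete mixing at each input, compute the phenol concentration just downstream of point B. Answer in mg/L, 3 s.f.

0.0192 mg/L

3.96 µg/L = 0.00396 mg/L.
After input A: C = (21.5·0.00396 + 0.015·3.72) / 21.52 = 0.006551 mg/L.
28.3 L/s = 0.0283 m³/s.
After input B: C = (21.52·0.006551 + 0.0283·9.63) / 21.54 = 0.01919 mg/L.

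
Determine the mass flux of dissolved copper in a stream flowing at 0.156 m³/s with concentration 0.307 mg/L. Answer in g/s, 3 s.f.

0.0479 g/s

Mass flux = Q·C = 0.156 m³/s × 0.307 g/m³ = 0.04789 g/s.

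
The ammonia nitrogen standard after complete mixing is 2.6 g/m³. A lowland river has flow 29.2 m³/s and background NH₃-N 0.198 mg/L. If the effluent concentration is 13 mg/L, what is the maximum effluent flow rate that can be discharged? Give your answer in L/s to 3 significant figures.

Mass balance at complete mixing: C_std·(Q_w + Q_r) = Q_w·C_e + Q_r·C_b.
Rearranging, Q_w = Q_r·(C_std − C_b)/(C_e − C_std) = 29.2·(2.6 − 0.198) / (13 − 2.6) = 6.744 m³/s.
= 6744 L/s.

6740 L/s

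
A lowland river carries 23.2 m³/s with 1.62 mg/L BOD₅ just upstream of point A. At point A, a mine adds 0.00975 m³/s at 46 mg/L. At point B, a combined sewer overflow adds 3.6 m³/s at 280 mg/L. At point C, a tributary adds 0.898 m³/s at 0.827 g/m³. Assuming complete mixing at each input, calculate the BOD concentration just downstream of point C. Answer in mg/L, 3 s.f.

After input A: C = (23.2·1.62 + 0.00975·46) / 23.21 = 1.639 mg/L.
After input B: C = (23.21·1.639 + 3.6·280) / 26.81 = 39.02 mg/L.
After input C: C = (26.81·39.02 + 0.898·0.827) / 27.71 = 37.78 mg/L.

37.8 mg/L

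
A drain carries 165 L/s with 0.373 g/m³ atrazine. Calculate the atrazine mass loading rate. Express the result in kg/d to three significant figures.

5.32 kg/d

165 L/s = 0.165 m³/s.
Mass flux = Q·C = 0.165 m³/s × 0.373 g/m³ = 0.06155 g/s.
= 0.06155 g/s × 86.4 = 5.317 kg/d.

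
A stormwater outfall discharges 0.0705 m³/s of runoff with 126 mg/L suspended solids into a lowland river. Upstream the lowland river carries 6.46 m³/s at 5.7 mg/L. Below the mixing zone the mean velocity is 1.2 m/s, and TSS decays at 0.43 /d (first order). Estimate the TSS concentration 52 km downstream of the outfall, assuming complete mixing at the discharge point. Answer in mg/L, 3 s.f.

5.64 mg/L

After complete mixing, C₀ = (0.0705·126 + 6.46·5.7) / 6.53 = 6.999 mg/L.
Travel time t = 5.2e+04 m / 1.2 m/s = 4.333e+04 s = 0.5015 d.
C = 6.999·exp(−0.43·0.5015) = 6.999·0.806 = 5.641 mg/L.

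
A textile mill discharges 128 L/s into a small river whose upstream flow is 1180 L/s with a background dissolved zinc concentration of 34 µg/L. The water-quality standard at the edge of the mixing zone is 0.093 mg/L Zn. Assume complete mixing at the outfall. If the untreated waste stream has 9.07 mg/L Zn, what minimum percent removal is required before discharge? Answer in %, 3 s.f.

128 L/s = 0.128 m³/s.
1180 L/s = 1.18 m³/s.
34 µg/L = 0.034 mg/L.
Mass balance: 0.093·1.308 = 0.128·Cₑ + 1.18·0.034.
Cₑ = (0.1216 − 0.04012) / 0.128 = 0.6369 mg/L.
Required removal = 1 − 0.6369/9.07 = 92.98 %.

93.0 %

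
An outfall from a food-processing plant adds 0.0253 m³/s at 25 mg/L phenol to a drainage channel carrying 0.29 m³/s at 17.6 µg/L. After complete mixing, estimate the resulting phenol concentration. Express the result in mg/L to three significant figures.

2.02 mg/L

17.6 µg/L = 0.0176 mg/L.
Flow-weighted mixing gives C = (0.0253·25 + 0.29·0.0176) / (0.0253 + 0.29) = 0.6376/0.3153 = 2.022 mg/L.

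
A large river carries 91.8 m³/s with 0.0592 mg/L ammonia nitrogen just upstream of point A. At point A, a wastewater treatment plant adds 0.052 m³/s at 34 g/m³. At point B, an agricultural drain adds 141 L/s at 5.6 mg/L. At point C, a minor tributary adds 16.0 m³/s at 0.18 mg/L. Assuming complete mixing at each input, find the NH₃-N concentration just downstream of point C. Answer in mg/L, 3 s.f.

0.101 mg/L

After input A: C = (91.8·0.0592 + 0.052·34) / 91.85 = 0.07841 mg/L.
141 L/s = 0.141 m³/s.
After input B: C = (91.85·0.07841 + 0.141·5.6) / 91.99 = 0.08688 mg/L.
After input C: C = (91.99·0.08688 + 16·0.18) / 108 = 0.1007 mg/L.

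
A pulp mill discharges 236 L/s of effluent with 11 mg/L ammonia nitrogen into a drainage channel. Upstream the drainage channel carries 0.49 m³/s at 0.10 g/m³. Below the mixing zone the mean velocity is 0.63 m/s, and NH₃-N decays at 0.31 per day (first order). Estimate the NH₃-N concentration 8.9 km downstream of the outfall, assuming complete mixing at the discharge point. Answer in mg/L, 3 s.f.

3.46 mg/L

236 L/s = 0.236 m³/s.
After complete mixing, C₀ = (0.236·11 + 0.49·0.1) / 0.726 = 3.643 mg/L.
Travel time t = 8900 m / 0.63 m/s = 1.413e+04 s = 0.1635 d.
C = 3.643·exp(−0.31·0.1635) = 3.643·0.9506 = 3.463 mg/L.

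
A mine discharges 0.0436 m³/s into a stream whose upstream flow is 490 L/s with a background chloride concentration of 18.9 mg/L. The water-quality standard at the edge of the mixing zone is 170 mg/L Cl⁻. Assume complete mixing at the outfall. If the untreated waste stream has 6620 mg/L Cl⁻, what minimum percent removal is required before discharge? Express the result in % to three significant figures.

71.8 %

490 L/s = 0.49 m³/s.
Mass balance: 170·0.5336 = 0.0436·Cₑ + 0.49·18.9.
Cₑ = (90.71 − 9.261) / 0.0436 = 1868 mg/L.
Required removal = 1 − 1868/6620 = 71.78 %.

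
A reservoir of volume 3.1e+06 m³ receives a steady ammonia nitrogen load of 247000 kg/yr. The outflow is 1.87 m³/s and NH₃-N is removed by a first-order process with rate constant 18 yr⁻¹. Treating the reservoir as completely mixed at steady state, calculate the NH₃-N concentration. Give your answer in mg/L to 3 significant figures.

2.15 mg/L

Outflow Q = 1.87 m³/s × 3.156e+07 s/yr = 5.901e+07 m³/yr.
Steady-state CSTR mass balance: W = Q·C + k·V·C, so C = W/(Q + kV).
Q + kV = 5.901e+07 + 18·3.1e+06 = 1.148e+08 m³/yr.
C = 247000/1.148e+08 = 0.002151 kg/m³ = 2.151 mg/L.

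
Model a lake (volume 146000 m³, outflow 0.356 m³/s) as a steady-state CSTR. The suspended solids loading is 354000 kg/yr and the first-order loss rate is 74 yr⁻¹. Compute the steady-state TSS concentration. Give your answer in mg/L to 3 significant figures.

Outflow Q = 0.356 m³/s × 3.156e+07 s/yr = 1.123e+07 m³/yr.
Steady-state CSTR mass balance: W = Q·C + k·V·C, so C = W/(Q + kV).
Q + kV = 1.123e+07 + 74·146000 = 2.204e+07 m³/yr.
C = 354000/2.204e+07 = 0.01606 kg/m³ = 16.06 mg/L.

16.1 mg/L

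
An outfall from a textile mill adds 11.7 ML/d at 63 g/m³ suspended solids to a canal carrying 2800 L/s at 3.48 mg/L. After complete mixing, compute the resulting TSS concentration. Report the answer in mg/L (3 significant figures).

6.23 mg/L

11.7 ML/d = 0.1354 m³/s.
2800 L/s = 2.8 m³/s.
Flow-weighted mixing gives C = (0.1354·63 + 2.8·3.48) / (0.1354 + 2.8) = 18.28/2.935 = 6.226 mg/L.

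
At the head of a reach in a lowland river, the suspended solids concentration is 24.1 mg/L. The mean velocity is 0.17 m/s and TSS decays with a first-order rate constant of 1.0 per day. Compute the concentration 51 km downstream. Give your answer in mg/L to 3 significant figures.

0.748 mg/L

Travel time t = 51 km / 0.17 m/s = 5.1e+04/0.17 = 3e+05 s = 3.472 d.
First-order decay: C = 24.1·exp(−1.0·3.472) = 24.1·0.03105 = 0.7483 mg/L.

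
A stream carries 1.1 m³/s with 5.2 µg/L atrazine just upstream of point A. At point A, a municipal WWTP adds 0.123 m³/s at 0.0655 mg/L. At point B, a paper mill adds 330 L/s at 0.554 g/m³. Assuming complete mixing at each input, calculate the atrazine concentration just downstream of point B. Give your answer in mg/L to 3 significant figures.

0.127 mg/L

5.2 µg/L = 0.0052 mg/L.
After input A: C = (1.1·0.0052 + 0.123·0.0655) / 1.223 = 0.01126 mg/L.
330 L/s = 0.33 m³/s.
After input B: C = (1.223·0.01126 + 0.33·0.554) / 1.553 = 0.1266 mg/L.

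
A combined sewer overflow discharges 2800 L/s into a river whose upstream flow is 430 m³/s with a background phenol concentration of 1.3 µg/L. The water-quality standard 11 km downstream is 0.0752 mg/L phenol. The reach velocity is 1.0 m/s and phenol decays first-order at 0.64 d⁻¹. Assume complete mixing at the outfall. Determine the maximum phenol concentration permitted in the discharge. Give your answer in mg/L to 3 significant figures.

2800 L/s = 2.8 m³/s.
1.3 µg/L = 0.0013 mg/L.
Travel time to the compliance point: t = 1.1e+04/1.0 = 1.1e+04 s = 0.1273 d; decay factor exp(−0.64·0.1273) = 0.9217.
So the concentration just after mixing may be at most 0.0752/0.9217 = 0.08158 mg/L.
Mass balance: 0.08158·432.8 = 2.8·Cₑ + 430·0.0013.
Cₑ = (35.31 − 0.559) / 2.8 = 12.41 mg/L.

12.4 mg/L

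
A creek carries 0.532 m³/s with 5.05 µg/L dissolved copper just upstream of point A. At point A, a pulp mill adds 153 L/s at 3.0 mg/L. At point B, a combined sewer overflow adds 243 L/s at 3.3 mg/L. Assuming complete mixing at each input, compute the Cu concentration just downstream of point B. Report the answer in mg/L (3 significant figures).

5.05 µg/L = 0.00505 mg/L.
153 L/s = 0.153 m³/s.
After input A: C = (0.532·0.00505 + 0.153·3) / 0.685 = 0.674 mg/L.
243 L/s = 0.243 m³/s.
After input B: C = (0.685·0.674 + 0.243·3.3) / 0.928 = 1.362 mg/L.

1.36 mg/L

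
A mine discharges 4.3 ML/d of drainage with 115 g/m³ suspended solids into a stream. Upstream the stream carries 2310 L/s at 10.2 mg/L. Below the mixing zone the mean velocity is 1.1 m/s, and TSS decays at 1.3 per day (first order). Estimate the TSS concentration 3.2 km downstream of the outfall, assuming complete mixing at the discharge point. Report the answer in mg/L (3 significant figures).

4.3 ML/d = 0.04977 m³/s.
2310 L/s = 2.31 m³/s.
After complete mixing, C₀ = (0.04977·115 + 2.31·10.2) / 2.36 = 12.41 mg/L.
Travel time t = 3200 m / 1.1 m/s = 2909 s = 0.03367 d.
C = 12.41·exp(−1.3·0.03367) = 12.41·0.9572 = 11.88 mg/L.

11.9 mg/L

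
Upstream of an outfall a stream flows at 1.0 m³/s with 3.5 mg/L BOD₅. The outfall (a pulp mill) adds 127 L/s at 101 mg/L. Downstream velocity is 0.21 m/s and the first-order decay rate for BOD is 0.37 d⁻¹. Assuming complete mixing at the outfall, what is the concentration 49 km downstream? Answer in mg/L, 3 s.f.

5.33 mg/L

127 L/s = 0.127 m³/s.
After complete mixing, C₀ = (0.127·101 + 1·3.5) / 1.127 = 14.49 mg/L.
Travel time t = 4.9e+04 m / 0.21 m/s = 2.333e+05 s = 2.701 d.
C = 14.49·exp(−0.37·2.701) = 14.49·0.3682 = 5.334 mg/L.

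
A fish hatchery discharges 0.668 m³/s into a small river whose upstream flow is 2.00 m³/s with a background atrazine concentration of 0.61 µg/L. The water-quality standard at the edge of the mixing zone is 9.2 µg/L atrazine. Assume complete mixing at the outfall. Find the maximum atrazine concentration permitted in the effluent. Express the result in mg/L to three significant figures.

0.61 µg/L = 0.00061 mg/L.
9.2 µg/L = 0.0092 mg/L.
Mass balance: 0.0092·2.668 = 0.668·Cₑ + 2·0.00061.
Cₑ = (0.02455 − 0.00122) / 0.668 = 0.03492 mg/L.

0.0349 mg/L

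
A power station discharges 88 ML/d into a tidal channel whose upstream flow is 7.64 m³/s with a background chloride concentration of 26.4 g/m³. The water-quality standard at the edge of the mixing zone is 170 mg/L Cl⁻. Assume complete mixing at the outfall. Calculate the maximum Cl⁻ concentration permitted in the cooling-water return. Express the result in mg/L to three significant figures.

88 ML/d = 1.019 m³/s.
Mass balance: 170·8.659 = 1.019·Cₑ + 7.64·26.4.
Cₑ = (1472 − 201.7) / 1.019 = 1247 mg/L.

1250 mg/L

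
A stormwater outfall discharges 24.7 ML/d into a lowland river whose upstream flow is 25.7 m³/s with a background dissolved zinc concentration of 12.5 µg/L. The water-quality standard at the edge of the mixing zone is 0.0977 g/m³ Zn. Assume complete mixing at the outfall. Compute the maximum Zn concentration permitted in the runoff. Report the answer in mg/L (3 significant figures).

7.76 mg/L

24.7 ML/d = 0.2859 m³/s.
12.5 µg/L = 0.0125 mg/L.
Mass balance: 0.0977·25.99 = 0.2859·Cₑ + 25.7·0.0125.
Cₑ = (2.539 − 0.3213) / 0.2859 = 7.757 mg/L.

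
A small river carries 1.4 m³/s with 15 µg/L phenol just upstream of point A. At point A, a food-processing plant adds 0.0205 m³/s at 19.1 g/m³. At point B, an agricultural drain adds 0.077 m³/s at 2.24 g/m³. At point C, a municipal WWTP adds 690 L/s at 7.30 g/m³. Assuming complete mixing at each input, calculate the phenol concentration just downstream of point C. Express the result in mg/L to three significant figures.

15 µg/L = 0.015 mg/L.
After input A: C = (1.4·0.015 + 0.0205·19.1) / 1.42 = 0.2904 mg/L.
After input B: C = (1.42·0.2904 + 0.077·2.24) / 1.497 = 0.3907 mg/L.
690 L/s = 0.69 m³/s.
After input C: C = (1.497·0.3907 + 0.69·7.3) / 2.188 = 2.57 mg/L.

2.57 mg/L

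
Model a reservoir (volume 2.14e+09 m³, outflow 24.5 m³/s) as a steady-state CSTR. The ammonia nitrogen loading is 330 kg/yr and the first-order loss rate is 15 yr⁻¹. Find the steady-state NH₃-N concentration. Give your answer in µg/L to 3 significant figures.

0.0100 µg/L

Outflow Q = 24.5 m³/s × 3.156e+07 s/yr = 7.732e+08 m³/yr.
Steady-state CSTR mass balance: W = Q·C + k·V·C, so C = W/(Q + kV).
Q + kV = 7.732e+08 + 15·2.14e+09 = 3.287e+10 m³/yr.
C = 330/3.287e+10 = 1.004e-08 kg/m³ = 1.004e-05 mg/L = 0.01004 µg/L.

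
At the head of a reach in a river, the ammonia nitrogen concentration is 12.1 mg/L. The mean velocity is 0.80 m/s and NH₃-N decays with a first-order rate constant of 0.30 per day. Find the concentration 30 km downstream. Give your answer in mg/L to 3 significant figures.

Travel time t = 30 km / 0.80 m/s = 3e+04/0.80 = 3.75e+04 s = 0.434 d.
First-order decay: C = 12.1·exp(−0.30·0.434) = 12.1·0.8779 = 10.62 mg/L.

10.6 mg/L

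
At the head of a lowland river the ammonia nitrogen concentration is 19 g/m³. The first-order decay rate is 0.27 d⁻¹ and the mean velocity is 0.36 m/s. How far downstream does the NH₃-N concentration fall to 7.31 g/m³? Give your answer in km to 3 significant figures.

110 km

From C = C₀·e^(−kt), t = ln(C₀/C)/k = ln(19/7.31)/0.27 = 0.9552/0.27 = 3.538 d.
Distance = v·t = 0.36 m/s × 3.057e+05 s = 1.1e+05 m = 110 km.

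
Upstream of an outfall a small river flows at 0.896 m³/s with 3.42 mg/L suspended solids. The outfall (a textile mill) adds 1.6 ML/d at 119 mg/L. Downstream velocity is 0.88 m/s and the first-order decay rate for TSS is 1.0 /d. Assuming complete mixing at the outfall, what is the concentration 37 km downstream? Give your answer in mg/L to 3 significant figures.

1.6 ML/d = 0.01852 m³/s.
After complete mixing, C₀ = (0.01852·119 + 0.896·3.42) / 0.9145 = 5.76 mg/L.
Travel time t = 3.7e+04 m / 0.88 m/s = 4.205e+04 s = 0.4866 d.
C = 5.76·exp(−1.0·0.4866) = 5.76·0.6147 = 3.541 mg/L.

3.54 mg/L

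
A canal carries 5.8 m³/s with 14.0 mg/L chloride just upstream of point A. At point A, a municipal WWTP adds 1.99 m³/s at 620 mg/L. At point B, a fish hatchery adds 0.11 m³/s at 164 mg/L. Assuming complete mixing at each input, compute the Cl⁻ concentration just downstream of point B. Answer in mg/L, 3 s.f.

169 mg/L

After input A: C = (5.8·14 + 1.99·620) / 7.79 = 168.8 mg/L.
After input B: C = (7.79·168.8 + 0.11·164) / 7.9 = 168.7 mg/L.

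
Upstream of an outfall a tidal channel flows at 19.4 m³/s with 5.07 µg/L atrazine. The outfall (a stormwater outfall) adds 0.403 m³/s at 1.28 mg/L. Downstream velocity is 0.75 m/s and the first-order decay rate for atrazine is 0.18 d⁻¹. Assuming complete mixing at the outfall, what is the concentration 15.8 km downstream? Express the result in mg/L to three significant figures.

5.07 µg/L = 0.00507 mg/L.
After complete mixing, C₀ = (0.403·1.28 + 19.4·0.00507) / 19.8 = 0.03102 mg/L.
Travel time t = 1.58e+04 m / 0.75 m/s = 2.107e+04 s = 0.2438 d.
C = 0.03102·exp(−0.18·0.2438) = 0.03102·0.9571 = 0.02968 mg/L.

0.0297 mg/L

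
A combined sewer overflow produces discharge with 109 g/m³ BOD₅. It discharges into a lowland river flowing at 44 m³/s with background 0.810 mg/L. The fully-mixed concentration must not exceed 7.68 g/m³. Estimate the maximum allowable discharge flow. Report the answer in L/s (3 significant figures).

Mass balance at complete mixing: C_std·(Q_w + Q_r) = Q_w·C_e + Q_r·C_b.
Rearranging, Q_w = Q_r·(C_std − C_b)/(C_e − C_std) = 44·(7.68 − 0.81) / (109 − 7.68) = 2.983 m³/s.
= 2983 L/s.

2980 L/s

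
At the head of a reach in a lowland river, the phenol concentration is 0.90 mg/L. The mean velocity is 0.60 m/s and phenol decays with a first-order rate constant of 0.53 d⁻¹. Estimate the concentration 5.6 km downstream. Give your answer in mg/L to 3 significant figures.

Travel time t = 5.6 km / 0.60 m/s = 5600/0.60 = 9333 s = 0.108 d.
First-order decay: C = 0.90·exp(−0.53·0.108) = 0.90·0.9444 = 0.8499 mg/L.

0.850 mg/L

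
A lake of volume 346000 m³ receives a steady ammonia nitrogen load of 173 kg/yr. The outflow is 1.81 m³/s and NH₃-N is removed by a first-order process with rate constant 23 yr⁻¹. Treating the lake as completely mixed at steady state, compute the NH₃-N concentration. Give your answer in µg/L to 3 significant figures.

Outflow Q = 1.81 m³/s × 3.156e+07 s/yr = 5.712e+07 m³/yr.
Steady-state CSTR mass balance: W = Q·C + k·V·C, so C = W/(Q + kV).
Q + kV = 5.712e+07 + 23·346000 = 6.508e+07 m³/yr.
C = 173/6.508e+07 = 2.658e-06 kg/m³ = 0.002658 mg/L = 2.658 µg/L.

2.66 µg/L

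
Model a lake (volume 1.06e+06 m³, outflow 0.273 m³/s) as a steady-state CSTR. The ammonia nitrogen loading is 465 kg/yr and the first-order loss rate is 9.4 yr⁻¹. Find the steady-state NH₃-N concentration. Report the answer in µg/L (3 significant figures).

25.0 µg/L

Outflow Q = 0.273 m³/s × 3.156e+07 s/yr = 8.615e+06 m³/yr.
Steady-state CSTR mass balance: W = Q·C + k·V·C, so C = W/(Q + kV).
Q + kV = 8.615e+06 + 9.4·1.06e+06 = 1.858e+07 m³/yr.
C = 465/1.858e+07 = 2.503e-05 kg/m³ = 0.02503 mg/L = 25.03 µg/L.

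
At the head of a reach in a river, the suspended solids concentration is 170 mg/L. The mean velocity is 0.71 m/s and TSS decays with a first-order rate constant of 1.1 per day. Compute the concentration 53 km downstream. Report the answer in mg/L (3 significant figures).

65.7 mg/L

Travel time t = 53 km / 0.71 m/s = 5.3e+04/0.71 = 7.465e+04 s = 0.864 d.
First-order decay: C = 170·exp(−1.1·0.864) = 170·0.3866 = 65.72 mg/L.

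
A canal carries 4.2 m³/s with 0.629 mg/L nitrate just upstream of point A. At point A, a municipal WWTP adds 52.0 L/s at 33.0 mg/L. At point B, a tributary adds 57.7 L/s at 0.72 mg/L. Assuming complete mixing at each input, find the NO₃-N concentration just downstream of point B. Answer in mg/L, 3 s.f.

1.02 mg/L

52.0 L/s = 0.052 m³/s.
After input A: C = (4.2·0.629 + 0.052·33) / 4.252 = 1.025 mg/L.
57.7 L/s = 0.0577 m³/s.
After input B: C = (4.252·1.025 + 0.0577·0.72) / 4.31 = 1.021 mg/L.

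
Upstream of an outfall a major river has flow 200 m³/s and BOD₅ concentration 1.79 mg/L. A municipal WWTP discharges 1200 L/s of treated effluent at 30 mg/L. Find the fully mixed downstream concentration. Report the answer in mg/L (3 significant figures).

1.96 mg/L

1200 L/s = 1.2 m³/s.
Flow-weighted mixing gives C = (1.2·30 + 200·1.79) / (1.2 + 200) = 394/201.2 = 1.958 mg/L.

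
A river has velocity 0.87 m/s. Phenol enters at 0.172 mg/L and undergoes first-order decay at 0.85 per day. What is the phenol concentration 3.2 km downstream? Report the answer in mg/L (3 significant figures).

Travel time t = 3.2 km / 0.87 m/s = 3200/0.87 = 3678 s = 0.04257 d.
First-order decay: C = 0.172·exp(−0.85·0.04257) = 0.172·0.9645 = 0.1659 mg/L.

0.166 mg/L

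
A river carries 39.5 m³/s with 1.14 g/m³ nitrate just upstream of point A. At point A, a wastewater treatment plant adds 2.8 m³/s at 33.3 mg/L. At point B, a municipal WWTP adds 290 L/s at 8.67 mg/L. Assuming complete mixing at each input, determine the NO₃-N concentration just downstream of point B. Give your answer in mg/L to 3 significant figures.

3.31 mg/L

After input A: C = (39.5·1.14 + 2.8·33.3) / 42.3 = 3.269 mg/L.
290 L/s = 0.29 m³/s.
After input B: C = (42.3·3.269 + 0.29·8.67) / 42.59 = 3.306 mg/L.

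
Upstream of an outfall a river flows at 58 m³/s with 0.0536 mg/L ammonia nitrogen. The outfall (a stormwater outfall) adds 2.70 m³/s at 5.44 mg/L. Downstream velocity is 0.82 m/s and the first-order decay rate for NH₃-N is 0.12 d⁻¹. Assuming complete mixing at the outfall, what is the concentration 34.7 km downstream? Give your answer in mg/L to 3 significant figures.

After complete mixing, C₀ = (2.7·5.44 + 58·0.0536) / 60.7 = 0.2932 mg/L.
Travel time t = 3.47e+04 m / 0.82 m/s = 4.232e+04 s = 0.4898 d.
C = 0.2932·exp(−0.12·0.4898) = 0.2932·0.9429 = 0.2765 mg/L.

0.276 mg/L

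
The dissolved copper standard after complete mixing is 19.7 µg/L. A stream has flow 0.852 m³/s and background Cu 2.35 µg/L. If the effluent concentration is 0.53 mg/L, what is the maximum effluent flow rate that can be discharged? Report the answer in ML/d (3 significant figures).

2.35 µg/L = 0.00235 mg/L.
19.7 µg/L = 0.0197 mg/L.
Mass balance at complete mixing: C_std·(Q_w + Q_r) = Q_w·C_e + Q_r·C_b.
Rearranging, Q_w = Q_r·(C_std − C_b)/(C_e − C_std) = 0.852·(0.0197 − 0.00235) / (0.53 − 0.0197) = 0.02897 m³/s.
= 2.503 ML/d.

2.50 ML/d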